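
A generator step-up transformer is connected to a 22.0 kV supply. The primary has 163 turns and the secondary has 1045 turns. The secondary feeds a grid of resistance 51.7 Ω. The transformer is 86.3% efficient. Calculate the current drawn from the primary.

I_p ≈ 20300 A

V_s = 22000 × 1045/163 = 141040 V.
I_s = V_s/R = 141040/51.7 = 2728.1 A.
P_out = V_s I_s = 141040 × 2728.1 = 3.8478×10^8 W.
P_in = P_out/η = 3.8478×10^8/0.863 = 4.4586×10^8 W.
I_p = P_in/V_p = 4.4586×10^8/22000 = 20300 A.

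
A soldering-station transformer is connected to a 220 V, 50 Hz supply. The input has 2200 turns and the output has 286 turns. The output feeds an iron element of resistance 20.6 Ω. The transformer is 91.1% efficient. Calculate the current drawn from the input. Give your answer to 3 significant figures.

I_in ≈ 0.198 A

V_out = 220 × 286/2200 = 28.600 V.
I_out = V_out/R = 28.600/20.6 = 1.3883 A.
P_out = V_out I_out = 28.600 × 1.3883 = 39.707 W.
P_in = P_out/η = 39.707/0.911 = 43.586 W.
I_in = P_in/V_in = 43.586/220 = 0.198 A.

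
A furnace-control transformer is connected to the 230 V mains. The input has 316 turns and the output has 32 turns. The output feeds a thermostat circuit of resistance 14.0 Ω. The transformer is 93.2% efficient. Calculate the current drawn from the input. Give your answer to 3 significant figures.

V_out = 230 × 32/316 = 23.291 V.
I_out = V_out/R = 23.291/14.0 = 1.6637 A.
P_out = V_out I_out = 23.291 × 1.6637 = 38.748 W.
P_in = P_out/η = 38.748/0.932 = 41.576 W.
I_in = P_in/V_in = 41.576/230 = 0.181 A.

I_in ≈ 0.181 A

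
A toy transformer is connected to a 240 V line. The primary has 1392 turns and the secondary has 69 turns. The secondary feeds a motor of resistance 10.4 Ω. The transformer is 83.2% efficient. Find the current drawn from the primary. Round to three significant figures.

I_p ≈ 0.0682 A

V_s = 240 × 69/1392 = 11.897 V.
I_s = V_s/R = 11.897/10.4 = 1.1439 A.
P_out = V_s I_s = 11.897 × 1.1439 = 13.608 W.
P_in = P_out/η = 13.608/0.832 = 16.356 W.
I_p = P_in/V_p = 16.356/240 = 0.0682 A.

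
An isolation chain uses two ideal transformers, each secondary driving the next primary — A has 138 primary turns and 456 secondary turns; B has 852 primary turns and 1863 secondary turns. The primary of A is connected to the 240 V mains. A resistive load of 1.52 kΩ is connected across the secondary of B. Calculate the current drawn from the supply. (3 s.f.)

Secondary of A: V = 240.00 × 456/138 = 793.04 V.
Secondary of B: V = 793.04 × 1863/852 = 1734.1 V.
I_load = 1734.1/1520 = 1.1408 A, so P_out = 1734.1 × 1.1408 = 1978.3 W.
All ideal ⇒ P_in = P_out, so I_supply = 1978.3/240 = 8.24 A.

I_supply ≈ 8.24 A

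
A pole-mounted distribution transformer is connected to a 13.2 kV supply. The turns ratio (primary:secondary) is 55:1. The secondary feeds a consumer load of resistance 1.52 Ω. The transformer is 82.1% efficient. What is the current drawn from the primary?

I_p ≈ 3.50 A

V_s = 13200 × 1/55 = 240.00 V.
I_s = V_s/R = 240.00/1.52 = 157.89 A.
P_out = V_s I_s = 240.00 × 157.89 = 37895 W.
P_in = P_out/η = 37895/0.821 = 46157 W.
I_p = P_in/V_p = 46157/13200 = 3.50 A.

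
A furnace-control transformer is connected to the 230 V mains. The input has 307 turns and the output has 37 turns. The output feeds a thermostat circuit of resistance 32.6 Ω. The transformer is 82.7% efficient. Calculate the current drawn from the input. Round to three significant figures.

I_in ≈ 0.124 A

V_out = 230 × 37/307 = 27.720 V.
I_out = V_out/R = 27.720/32.6 = 0.85030 A.
P_out = V_out I_out = 27.720 × 0.85030 = 23.570 W.
P_in = P_out/η = 23.570/0.827 = 28.501 W.
I_in = P_in/V_in = 28.501/230 = 0.124 A.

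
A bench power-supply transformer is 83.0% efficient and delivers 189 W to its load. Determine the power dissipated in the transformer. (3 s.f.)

P_loss ≈ 38.7 W

P_in = P_out/η = 189/0.830 = 227.711 W.
P_loss = P_in − P_out = 227.711 − 189 = 38.7 W.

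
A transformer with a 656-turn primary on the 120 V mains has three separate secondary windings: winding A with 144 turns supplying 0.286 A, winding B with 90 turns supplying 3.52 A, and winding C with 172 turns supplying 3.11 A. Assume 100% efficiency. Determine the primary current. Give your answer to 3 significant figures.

I_p ≈ 1.36 A

V_A = 120 × 144/656 = 26.341 V; V_B = 120 × 90/656 = 16.463 V; V_C = 120 × 172/656 = 31.463 V.
P_out = V_A I_A + V_B I_B + V_C I_C = 26.341×0.286 + 16.463×3.52 + 31.463×3.11 = 7.5337 + 57.951 + 97.851 = 163.34 W.
Ideal ⇒ P_in = P_out, so I_p = P_out/V_p = 163.34/120 = 1.36 A.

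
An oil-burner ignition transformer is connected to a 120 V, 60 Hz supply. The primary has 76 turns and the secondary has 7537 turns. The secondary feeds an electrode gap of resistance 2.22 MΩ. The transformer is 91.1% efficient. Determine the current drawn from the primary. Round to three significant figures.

I_p ≈ 0.584 A

V_s = 120 × 7537/76 = 11901 V.
I_s = V_s/R = 11901/(2.22×10^6) = 0.0053606 A.
P_out = V_s I_s = 11901 × 0.0053606 = 63.794 W.
P_in = P_out/η = 63.794/0.911 = 70.026 W.
I_p = P_in/V_p = 70.026/120 = 0.584 A.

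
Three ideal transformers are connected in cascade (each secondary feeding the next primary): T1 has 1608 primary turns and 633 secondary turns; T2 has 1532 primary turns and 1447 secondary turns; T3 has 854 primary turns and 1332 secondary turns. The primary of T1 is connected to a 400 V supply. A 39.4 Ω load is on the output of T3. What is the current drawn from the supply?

I_supply ≈ 3.41 A

Secondary of T1: V = 400.00 × 633/1608 = 157.46 V.
Secondary of T2: V = 157.46 × 1447/1532 = 148.73 V.
Secondary of T3: V = 148.73 × 1332/854 = 231.97 V.
I_load = 231.97/39.4 = 5.8876 A, so P_out = 231.97 × 5.8876 = 1365.8 W.
All ideal ⇒ P_in = P_out, so I_supply = 1365.8/400 = 3.41 A.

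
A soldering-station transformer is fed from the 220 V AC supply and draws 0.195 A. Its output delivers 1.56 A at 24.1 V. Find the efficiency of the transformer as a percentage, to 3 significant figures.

P_in = 220 × 0.195 = 42.9000 W.
P_out = 24.1 × 1.56 = 37.5960 W.
η = P_out/P_in = 37.5960/42.9000 = 0.876.

η ≈ 87.6%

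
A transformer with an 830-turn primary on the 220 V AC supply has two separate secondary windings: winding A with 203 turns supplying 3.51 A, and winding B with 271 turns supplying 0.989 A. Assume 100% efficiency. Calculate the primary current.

V_A = 220 × 203/830 = 53.807 V; V_B = 220 × 271/830 = 71.831 V.
P_out = V_A I_A + V_B I_B = 53.807×3.51 + 71.831×0.989 = 188.86 + 71.041 = 259.90 W.
Ideal ⇒ P_in = P_out, so I_p = P_out/V_p = 259.90/220 = 1.18 A.

I_p ≈ 1.18 A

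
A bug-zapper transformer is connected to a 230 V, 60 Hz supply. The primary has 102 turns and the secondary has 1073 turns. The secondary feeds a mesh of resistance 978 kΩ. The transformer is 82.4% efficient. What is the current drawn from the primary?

I_p ≈ 0.0316 A

V_s = 230 × 1073/102 = 2419.5 V.
I_s = V_s/R = 2419.5/978000 = 0.0024739 A.
P_out = V_s I_s = 2419.5 × 0.0024739 = 5.9857 W.
P_in = P_out/η = 5.9857/0.824 = 7.2642 W.
I_p = P_in/V_p = 7.2642/230 = 0.0316 A.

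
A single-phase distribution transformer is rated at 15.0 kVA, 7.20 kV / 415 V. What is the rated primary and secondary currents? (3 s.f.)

I_p ≈ 2.08 A, I_s ≈ 36.1 A

I_p = S/V_p = 15000/7200 = 2.08 A.
I_s = S/V_s = 15000/415 = 36.1 A.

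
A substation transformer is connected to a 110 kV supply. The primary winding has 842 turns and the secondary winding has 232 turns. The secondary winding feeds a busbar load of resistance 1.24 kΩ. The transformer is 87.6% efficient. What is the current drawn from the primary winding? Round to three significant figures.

I_p ≈ 7.69 A

V_s = 110000 × 232/842 = 30309 V.
I_s = V_s/R = 30309/1240 = 24.443 A.
P_out = V_s I_s = 30309 × 24.443 = 740820 W.
P_in = P_out/η = 740820/0.876 = 845690 W.
I_p = P_in/V_p = 845690/110000 = 7.69 A.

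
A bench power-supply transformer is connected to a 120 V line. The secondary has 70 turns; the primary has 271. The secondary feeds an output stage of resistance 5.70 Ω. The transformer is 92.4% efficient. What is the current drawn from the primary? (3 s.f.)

V_s = 120 × 70/271 = 30.996 V.
I_s = V_s/R = 30.996/5.70 = 5.4379 A.
P_out = V_s I_s = 30.996 × 5.4379 = 168.56 W.
P_in = P_out/η = 168.56/0.924 = 182.42 W.
I_p = P_in/V_p = 182.42/120 = 1.52 A.

I_p ≈ 1.52 A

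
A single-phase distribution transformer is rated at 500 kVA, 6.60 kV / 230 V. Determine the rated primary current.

I_p = S/V_p = 500000/6600 = 75.8 A.

I_p ≈ 75.8 A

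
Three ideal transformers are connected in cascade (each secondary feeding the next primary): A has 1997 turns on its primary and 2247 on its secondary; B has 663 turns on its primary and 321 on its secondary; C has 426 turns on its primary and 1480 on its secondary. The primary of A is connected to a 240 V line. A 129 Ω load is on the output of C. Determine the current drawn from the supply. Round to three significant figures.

I_supply ≈ 6.66 A

Secondary of A: V = 240.00 × 2247/1997 = 270.05 V.
Secondary of B: V = 270.05 × 321/663 = 130.75 V.
Secondary of C: V = 130.75 × 1480/426 = 454.23 V.
I_load = 454.23/129 = 3.5212 A, so P_out = 454.23 × 3.5212 = 1599.4 W.
All ideal ⇒ P_in = P_out, so I_supply = 1599.4/240 = 6.66 A.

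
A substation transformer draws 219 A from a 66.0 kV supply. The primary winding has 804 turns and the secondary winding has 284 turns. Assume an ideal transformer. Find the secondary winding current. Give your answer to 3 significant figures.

I_s/I_p = N_p/N_s, so I_s = 219 × 804/284 = 620 A.

I_s ≈ 620 A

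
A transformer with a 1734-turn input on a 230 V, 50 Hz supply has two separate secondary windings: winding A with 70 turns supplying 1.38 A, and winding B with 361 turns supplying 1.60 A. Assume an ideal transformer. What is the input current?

V_A = 230 × 70/1734 = 9.2849 V; V_B = 230 × 361/1734 = 47.884 V.
P_out = V_A I_A + V_B I_B = 9.2849×1.38 + 47.884×1.60 = 12.813 + 76.614 = 89.427 W.
Ideal ⇒ P_in = P_out, so I_in = P_out/V_in = 89.427/230 = 0.389 A.

I_in ≈ 0.389 A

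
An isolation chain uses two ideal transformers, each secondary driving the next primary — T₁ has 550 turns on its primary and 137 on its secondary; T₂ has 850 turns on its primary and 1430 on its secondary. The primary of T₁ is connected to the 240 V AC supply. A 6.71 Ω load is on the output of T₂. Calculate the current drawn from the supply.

I_supply ≈ 6.28 A

Secondary of T₁: V = 240.00 × 137/550 = 59.782 V.
Secondary of T₂: V = 59.782 × 1430/850 = 100.57 V.
I_load = 100.57/6.71 = 14.989 A, so P_out = 100.57 × 14.989 = 1507.5 W.
All ideal ⇒ P_in = P_out, so I_supply = 1507.5/240 = 6.28 A.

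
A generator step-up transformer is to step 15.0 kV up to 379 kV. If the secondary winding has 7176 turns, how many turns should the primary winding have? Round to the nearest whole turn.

N_p/N_s = V_p/V_s, so N_p = 7176 × 15000/379000 = 284.0 ≈ 284 turns.

N_p = 284 turns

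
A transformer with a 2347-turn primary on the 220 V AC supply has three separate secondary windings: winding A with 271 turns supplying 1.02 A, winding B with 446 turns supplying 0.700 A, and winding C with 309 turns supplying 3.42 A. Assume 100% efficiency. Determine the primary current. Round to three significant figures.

I_p ≈ 0.701 A

V_A = 220 × 271/2347 = 25.403 V; V_B = 220 × 446/2347 = 41.807 V; V_C = 220 × 309/2347 = 28.965 V.
P_out = V_A I_A + V_B I_B + V_C I_C = 25.403×1.02 + 41.807×0.700 + 28.965×3.42 = 25.911 + 29.265 + 99.059 = 154.23 W.
Ideal ⇒ P_in = P_out, so I_p = P_out/V_p = 154.23/220 = 0.701 A.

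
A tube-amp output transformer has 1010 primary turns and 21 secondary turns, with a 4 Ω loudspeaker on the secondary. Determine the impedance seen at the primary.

Z_p = (N_p/N_s)² × Z_s = (1010/21)² × 4 = 9250 Ω.

Z_p ≈ 9250 Ω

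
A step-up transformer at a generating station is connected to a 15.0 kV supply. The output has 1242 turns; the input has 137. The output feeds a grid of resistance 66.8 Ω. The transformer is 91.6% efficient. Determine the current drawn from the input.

V_out = 15000 × 1242/137 = 135990 V.
I_out = V_out/R = 135990/66.8 = 2035.7 A.
P_out = V_out I_out = 135990 × 2035.7 = 2.7683×10^8 W.
P_in = P_out/η = 2.7683×10^8/0.916 = 3.0221×10^8 W.
I_in = P_in/V_in = 3.0221×10^8/15000 = 20100 A.

I_in ≈ 20100 A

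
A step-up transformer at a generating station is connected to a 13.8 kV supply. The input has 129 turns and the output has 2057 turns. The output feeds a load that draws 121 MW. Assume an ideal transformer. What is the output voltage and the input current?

V_out ≈ 220000 V, I_in ≈ 8770 A

V_out = V_in × N_out/N_in = 13800 × 2057/129 = 220050 V.
I_out = P/V_out = 1.21×10^8/220050 = 549.87 A.
I_in = I_out × N_out/N_in = 549.87 × 2057/129 = 8770 A.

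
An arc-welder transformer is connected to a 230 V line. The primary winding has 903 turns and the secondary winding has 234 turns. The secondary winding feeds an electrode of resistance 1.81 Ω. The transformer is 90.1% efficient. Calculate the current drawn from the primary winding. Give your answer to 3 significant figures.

V_s = 230 × 234/903 = 59.601 V.
I_s = V_s/R = 59.601/1.81 = 32.929 A.
P_out = V_s I_s = 59.601 × 32.929 = 1962.6 W.
P_in = P_out/η = 1962.6/0.901 = 2178.3 W.
I_p = P_in/V_p = 2178.3/230 = 9.47 A.

I_p ≈ 9.47 A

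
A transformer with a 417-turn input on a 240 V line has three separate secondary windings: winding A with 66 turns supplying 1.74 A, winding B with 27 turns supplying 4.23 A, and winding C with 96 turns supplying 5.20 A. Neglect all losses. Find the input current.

V_A = 240 × 66/417 = 37.986 V; V_B = 240 × 27/417 = 15.540 V; V_C = 240 × 96/417 = 55.252 V.
P_out = V_A I_A + V_B I_B + V_C I_C = 37.986×1.74 + 15.540×4.23 + 55.252×5.20 = 66.095 + 65.732 + 287.31 = 419.14 W.
Ideal ⇒ P_in = P_out, so I_in = P_out/V_in = 419.14/240 = 1.75 A.

I_in ≈ 1.75 A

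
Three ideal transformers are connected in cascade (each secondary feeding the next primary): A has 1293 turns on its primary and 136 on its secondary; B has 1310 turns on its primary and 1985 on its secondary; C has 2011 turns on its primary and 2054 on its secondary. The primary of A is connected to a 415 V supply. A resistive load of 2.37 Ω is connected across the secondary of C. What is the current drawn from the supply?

I_supply ≈ 4.64 A

Secondary of A: V = 415.00 × 136/1293 = 43.650 V.
Secondary of B: V = 43.650 × 1985/1310 = 66.142 V.
Secondary of C: V = 66.142 × 2054/2011 = 67.556 V.
I_load = 67.556/2.37 = 28.505 A, so P_out = 67.556 × 28.505 = 1925.7 W.
All ideal ⇒ P_in = P_out, so I_supply = 1925.7/415 = 4.64 A.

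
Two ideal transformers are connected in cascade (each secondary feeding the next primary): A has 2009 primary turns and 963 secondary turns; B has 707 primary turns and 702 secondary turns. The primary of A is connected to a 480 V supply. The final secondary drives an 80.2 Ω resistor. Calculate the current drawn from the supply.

After A: V = 480.00 × 963/2009 = 230.08 V.
After B: V = 230.08 × 702/707 = 228.46 V.
I_load = 228.46/80.2 = 2.8486 A, so P_out = 228.46 × 2.8486 = 650.78 W.
All ideal ⇒ P_in = P_out, so I_supply = 650.78/480 = 1.36 A.

I_supply ≈ 1.36 A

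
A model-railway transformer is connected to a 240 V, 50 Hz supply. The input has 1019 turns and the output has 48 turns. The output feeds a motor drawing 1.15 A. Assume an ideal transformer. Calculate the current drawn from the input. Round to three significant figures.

I_in ≈ 0.0542 A

For an ideal transformer I_in N_in = I_out N_out, so I_in = 1.15 × 48/1019 = 0.0542 A.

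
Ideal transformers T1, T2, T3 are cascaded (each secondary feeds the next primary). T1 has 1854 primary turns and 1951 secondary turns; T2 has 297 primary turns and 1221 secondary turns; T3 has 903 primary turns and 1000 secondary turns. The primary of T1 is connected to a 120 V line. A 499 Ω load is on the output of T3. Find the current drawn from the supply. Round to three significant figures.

I_supply ≈ 5.52 A

After T1: V = 120.00 × 1951/1854 = 126.28 V.
After T2: V = 126.28 × 1221/297 = 519.14 V.
After T3: V = 519.14 × 1000/903 = 574.91 V.
I_load = 574.91/499 = 1.1521 A, so P_out = 574.91 × 1.1521 = 662.37 W.
All ideal ⇒ P_in = P_out, so I_supply = 662.37/120 = 5.52 A.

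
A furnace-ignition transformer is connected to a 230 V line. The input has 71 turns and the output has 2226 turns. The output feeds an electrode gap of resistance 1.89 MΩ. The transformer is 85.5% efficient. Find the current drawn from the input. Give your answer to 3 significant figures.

I_in ≈ 0.140 A

V_out = 230 × 2226/71 = 7211.0 V.
I_out = V_out/R = 7211.0/(1.89×10^6) = 0.0038153 A.
P_out = V_out I_out = 7211.0 × 0.0038153 = 27.512 W.
P_in = P_out/η = 27.512/0.855 = 32.178 W.
I_in = P_in/V_in = 32.178/230 = 0.140 A.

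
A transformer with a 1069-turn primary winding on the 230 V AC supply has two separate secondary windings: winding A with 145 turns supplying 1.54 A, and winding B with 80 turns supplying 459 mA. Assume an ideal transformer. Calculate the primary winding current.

I_p ≈ 0.243 A

V_A = 230 × 145/1069 = 31.197 V; V_B = 230 × 80/1069 = 17.212 V.
P_out = V_A I_A + V_B I_B = 31.197×1.54 + 17.212×0.459 = 48.044 + 7.9005 = 55.944 W.
Ideal ⇒ P_in = P_out, so I_p = P_out/V_p = 55.944/230 = 0.243 A.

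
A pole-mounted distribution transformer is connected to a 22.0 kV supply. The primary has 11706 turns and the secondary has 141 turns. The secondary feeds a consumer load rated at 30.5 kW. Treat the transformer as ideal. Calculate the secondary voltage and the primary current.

V_s ≈ 265 V, I_p ≈ 1.39 A

V_s = V_p × N_s/N_p = 22000 × 141/11706 = 264.99 V.
I_s = P/V_s = 30500/264.99 = 115.10 A.
I_p = I_s × N_s/N_p = 115.10 × 141/11706 = 1.39 A.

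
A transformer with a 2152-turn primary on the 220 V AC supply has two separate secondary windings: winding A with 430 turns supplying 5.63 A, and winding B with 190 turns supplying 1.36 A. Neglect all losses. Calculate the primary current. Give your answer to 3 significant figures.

I_p ≈ 1.25 A

V_A = 220 × 430/2152 = 43.959 V; V_B = 220 × 190/2152 = 19.424 V.
P_out = V_A I_A + V_B I_B = 43.959×5.63 + 19.424×1.36 = 247.49 + 26.416 = 273.91 W.
Ideal ⇒ P_in = P_out, so I_p = P_out/V_p = 273.91/220 = 1.25 A.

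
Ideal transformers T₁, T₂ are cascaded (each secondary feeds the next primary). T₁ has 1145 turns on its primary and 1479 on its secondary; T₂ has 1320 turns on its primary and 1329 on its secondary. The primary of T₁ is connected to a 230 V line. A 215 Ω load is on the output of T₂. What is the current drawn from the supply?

After T₁: V = 230.00 × 1479/1145 = 297.09 V.
After T₂: V = 297.09 × 1329/1320 = 299.12 V.
I_load = 299.12/215 = 1.3912 A, so P_out = 299.12 × 1.3912 = 416.15 W.
All ideal ⇒ P_in = P_out, so I_supply = 416.15/230 = 1.81 A.

I_supply ≈ 1.81 A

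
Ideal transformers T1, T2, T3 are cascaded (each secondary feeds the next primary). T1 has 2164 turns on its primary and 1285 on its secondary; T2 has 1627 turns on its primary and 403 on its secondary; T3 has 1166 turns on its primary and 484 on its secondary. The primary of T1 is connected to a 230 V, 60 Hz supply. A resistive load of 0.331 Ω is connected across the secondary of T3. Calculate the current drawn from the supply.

After T1: V = 230.00 × 1285/2164 = 136.58 V.
After T2: V = 136.58 × 403/1627 = 33.829 V.
After T3: V = 33.829 × 484/1166 = 14.042 V.
I_load = 14.042/0.331 = 42.424 A, so P_out = 14.042 × 42.424 = 595.73 W.
All ideal ⇒ P_in = P_out, so I_supply = 595.73/230 = 2.59 A.

I_supply ≈ 2.59 A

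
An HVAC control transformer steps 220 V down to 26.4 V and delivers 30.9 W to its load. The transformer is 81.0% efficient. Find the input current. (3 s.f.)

P_in = P_out/η = 30.9/0.810 = 38.148 W.
I_in = P_in/V_in = 38.148/220 = 0.173 A.

I_in ≈ 0.173 A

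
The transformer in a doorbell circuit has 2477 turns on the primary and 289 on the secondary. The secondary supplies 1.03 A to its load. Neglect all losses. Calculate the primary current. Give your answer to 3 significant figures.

For an ideal transformer I_p/I_s = N_s/N_p, so I_p = 1.03 × 289/2477 = 0.120 A.

I_p ≈ 0.120 A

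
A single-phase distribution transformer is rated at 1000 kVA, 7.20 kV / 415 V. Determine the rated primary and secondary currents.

I_p = S/V_p = 1000000/7200 = 139 A.
I_s = S/V_s = 1000000/415 = 2410 A.

I_p ≈ 139 A, I_s ≈ 2410 A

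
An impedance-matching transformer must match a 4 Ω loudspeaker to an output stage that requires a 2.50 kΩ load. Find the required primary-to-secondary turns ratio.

N_p/N_s ≈ 25.0

Z_p/Z_s = (N_p/N_s)², so N_p/N_s = √(2500/4) = √625 = 25.0.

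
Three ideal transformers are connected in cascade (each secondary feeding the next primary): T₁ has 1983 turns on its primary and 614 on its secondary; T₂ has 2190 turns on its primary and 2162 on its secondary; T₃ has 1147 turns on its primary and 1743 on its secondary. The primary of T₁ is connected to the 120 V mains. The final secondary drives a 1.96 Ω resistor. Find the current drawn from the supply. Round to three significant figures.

I_supply ≈ 13.2 A

After T₁: V = 120.00 × 614/1983 = 37.156 V.
After T₂: V = 37.156 × 2162/2190 = 36.681 V.
After T₃: V = 36.681 × 1743/1147 = 55.741 V.
I_load = 55.741/1.96 = 28.439 A, so P_out = 55.741 × 28.439 = 1585.2 W.
All ideal ⇒ P_in = P_out, so I_supply = 1585.2/120 = 13.2 A.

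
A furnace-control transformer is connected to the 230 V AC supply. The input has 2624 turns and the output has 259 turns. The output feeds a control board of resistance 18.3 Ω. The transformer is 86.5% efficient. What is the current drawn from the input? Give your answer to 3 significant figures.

V_out = 230 × 259/2624 = 22.702 V.
I_out = V_out/R = 22.702/18.3 = 1.2405 A.
P_out = V_out I_out = 22.702 × 1.2405 = 28.163 W.
P_in = P_out/η = 28.163/0.865 = 32.558 W.
I_in = P_in/V_in = 32.558/230 = 0.142 A.

I_in ≈ 0.142 A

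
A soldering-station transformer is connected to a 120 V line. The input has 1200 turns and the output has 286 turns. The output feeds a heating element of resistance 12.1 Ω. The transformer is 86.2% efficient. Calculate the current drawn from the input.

I_in ≈ 0.654 A

V_out = 120 × 286/1200 = 28.600 V.
I_out = V_out/R = 28.600/12.1 = 2.3636 A.
P_out = V_out I_out = 28.600 × 2.3636 = 67.600 W.
P_in = P_out/η = 67.600/0.862 = 78.422 W.
I_in = P_in/V_in = 78.422/120 = 0.654 A.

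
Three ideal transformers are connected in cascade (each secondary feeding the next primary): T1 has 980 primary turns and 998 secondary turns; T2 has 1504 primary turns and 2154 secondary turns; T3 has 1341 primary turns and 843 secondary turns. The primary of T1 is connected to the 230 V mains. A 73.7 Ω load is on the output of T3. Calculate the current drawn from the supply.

I_supply ≈ 2.62 A

After T1: V = 230.00 × 998/980 = 234.22 V.
After T2: V = 234.22 × 2154/1504 = 335.45 V.
After T3: V = 335.45 × 843/1341 = 210.88 V.
I_load = 210.88/73.7 = 2.8613 A, so P_out = 210.88 × 2.8613 = 603.38 W.
All ideal ⇒ P_in = P_out, so I_supply = 603.38/230 = 2.62 A.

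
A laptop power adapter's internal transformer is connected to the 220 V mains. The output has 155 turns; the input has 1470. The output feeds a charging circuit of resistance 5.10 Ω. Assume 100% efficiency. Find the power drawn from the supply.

P ≈ 106 W

V_out = V_in × N_out/N_in = 220 × 155/1470 = 23.197 V.
I_out = V_out/R = 23.197/5.10 = 4.5485 A.
I_in = I_out × N_out/N_in = 4.5485 × 155/1470 = 0.47960 A.
P = V_in I_in = 220 × 0.47960 = 106 W.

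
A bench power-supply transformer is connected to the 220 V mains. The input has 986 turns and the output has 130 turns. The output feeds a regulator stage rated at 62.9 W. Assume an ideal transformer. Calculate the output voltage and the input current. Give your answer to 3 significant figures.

V_out ≈ 29.0 V, I_in ≈ 0.286 A

V_out = V_in × N_out/N_in = 220 × 130/986 = 29.006 V.
I_out = P/V_out = 62.9/29.006 = 2.1685 A.
I_in = I_out × N_out/N_in = 2.1685 × 130/986 = 0.286 A.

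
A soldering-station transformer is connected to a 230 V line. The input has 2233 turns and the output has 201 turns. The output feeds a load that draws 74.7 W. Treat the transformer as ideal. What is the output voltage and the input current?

V_out ≈ 20.7 V, I_in ≈ 0.325 A

V_out = V_in × N_out/N_in = 230 × 201/2233 = 20.703 V.
I_out = P/V_out = 74.7/20.703 = 3.6082 A.
I_in = I_out × N_out/N_in = 3.6082 × 201/2233 = 0.325 A.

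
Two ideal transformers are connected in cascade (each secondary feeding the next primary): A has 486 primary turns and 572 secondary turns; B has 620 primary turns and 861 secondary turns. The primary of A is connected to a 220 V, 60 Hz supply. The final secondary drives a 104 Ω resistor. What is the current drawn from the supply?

I_supply ≈ 5.65 A

After A: V = 220.00 × 572/486 = 258.93 V.
After B: V = 258.93 × 861/620 = 359.58 V.
I_load = 359.58/104 = 3.4575 A, so P_out = 359.58 × 3.4575 = 1243.2 W.
All ideal ⇒ P_in = P_out, so I_supply = 1243.2/220 = 5.65 A.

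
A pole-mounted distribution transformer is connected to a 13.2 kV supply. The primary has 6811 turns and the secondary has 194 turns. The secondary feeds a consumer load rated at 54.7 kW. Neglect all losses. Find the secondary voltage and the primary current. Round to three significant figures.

V_s = V_p × N_s/N_p = 13200 × 194/6811 = 375.98 V.
I_s = P/V_s = 54700/375.98 = 145.49 A.
I_p = I_s × N_s/N_p = 145.49 × 194/6811 = 4.14 A.

V_s ≈ 376 V, I_p ≈ 4.14 A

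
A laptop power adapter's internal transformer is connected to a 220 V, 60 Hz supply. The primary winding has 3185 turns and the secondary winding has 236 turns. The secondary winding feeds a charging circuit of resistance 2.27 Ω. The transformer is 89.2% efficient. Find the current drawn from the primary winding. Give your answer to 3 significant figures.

I_p ≈ 0.597 A

V_s = 220 × 236/3185 = 16.301 V.
I_s = V_s/R = 16.301/2.27 = 7.1812 A.
P_out = V_s I_s = 16.301 × 7.1812 = 117.06 W.
P_in = P_out/η = 117.06/0.892 = 131.24 W.
I_p = P_in/V_p = 131.24/220 = 0.597 A.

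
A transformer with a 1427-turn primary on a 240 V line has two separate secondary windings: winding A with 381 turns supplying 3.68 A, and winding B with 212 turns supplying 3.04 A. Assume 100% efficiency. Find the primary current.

I_p ≈ 1.43 A

V_A = 240 × 381/1427 = 64.078 V; V_B = 240 × 212/1427 = 35.655 V.
P_out = V_A I_A + V_B I_B = 64.078×3.68 + 35.655×3.04 = 235.81 + 108.39 = 344.20 W.
Ideal ⇒ P_in = P_out, so I_p = P_out/V_p = 344.20/240 = 1.43 A.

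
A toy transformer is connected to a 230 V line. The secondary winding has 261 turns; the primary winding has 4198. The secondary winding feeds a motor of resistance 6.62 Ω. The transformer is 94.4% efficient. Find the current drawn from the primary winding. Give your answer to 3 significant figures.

I_p ≈ 0.142 A

V_s = 230 × 261/4198 = 14.300 V.
I_s = V_s/R = 14.300/6.62 = 2.1601 A.
P_out = V_s I_s = 14.300 × 2.1601 = 30.888 W.
P_in = P_out/η = 30.888/0.944 = 32.721 W.
I_p = P_in/V_p = 32.721/230 = 0.142 A.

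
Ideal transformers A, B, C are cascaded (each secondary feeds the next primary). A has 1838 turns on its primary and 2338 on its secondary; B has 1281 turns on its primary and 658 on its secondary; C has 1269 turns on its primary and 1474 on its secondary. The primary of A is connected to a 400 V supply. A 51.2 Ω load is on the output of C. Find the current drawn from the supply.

I_supply ≈ 4.50 A

Secondary of A: V = 400.00 × 2338/1838 = 508.81 V.
Secondary of B: V = 508.81 × 658/1281 = 261.36 V.
Secondary of C: V = 261.36 × 1474/1269 = 303.58 V.
I_load = 303.58/51.2 = 5.9293 A, so P_out = 303.58 × 5.9293 = 1800.0 W.
All ideal ⇒ P_in = P_out, so I_supply = 1800.0/400 = 4.50 A.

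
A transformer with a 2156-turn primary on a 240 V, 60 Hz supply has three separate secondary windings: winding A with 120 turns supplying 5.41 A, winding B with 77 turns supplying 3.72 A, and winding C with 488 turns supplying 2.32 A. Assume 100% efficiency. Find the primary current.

I_p ≈ 0.959 A

V_A = 240 × 120/2156 = 13.358 V; V_B = 240 × 77/2156 = 8.5714 V; V_C = 240 × 488/2156 = 54.323 V.
P_out = V_A I_A + V_B I_B + V_C I_C = 13.358×5.41 + 8.5714×3.72 + 54.323×2.32 = 72.267 + 31.886 + 126.03 = 230.18 W.
Ideal ⇒ P_in = P_out, so I_p = P_out/V_p = 230.18/240 = 0.959 A.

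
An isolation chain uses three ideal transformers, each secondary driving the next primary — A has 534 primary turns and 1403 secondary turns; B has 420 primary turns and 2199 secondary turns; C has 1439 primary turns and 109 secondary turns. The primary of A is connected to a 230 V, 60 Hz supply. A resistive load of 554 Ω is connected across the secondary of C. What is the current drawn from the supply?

After A: V = 230.00 × 1403/534 = 604.29 V.
After B: V = 604.29 × 2199/420 = 3163.9 V.
After C: V = 3163.9 × 109/1439 = 239.65 V.
I_load = 239.65/554 = 0.43259 A, so P_out = 239.65 × 0.43259 = 103.67 W.
All ideal ⇒ P_in = P_out, so I_supply = 103.67/230 = 0.451 A.

I_supply ≈ 0.451 A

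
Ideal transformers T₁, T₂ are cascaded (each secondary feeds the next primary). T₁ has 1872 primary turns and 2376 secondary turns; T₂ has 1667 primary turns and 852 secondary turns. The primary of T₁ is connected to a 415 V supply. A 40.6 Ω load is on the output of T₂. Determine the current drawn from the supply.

I_supply ≈ 4.30 A

After T₁: V = 415.00 × 2376/1872 = 526.73 V.
After T₂: V = 526.73 × 852/1667 = 269.21 V.
I_load = 269.21/40.6 = 6.6308 A, so P_out = 269.21 × 6.6308 = 1785.1 W.
All ideal ⇒ P_in = P_out, so I_supply = 1785.1/415 = 4.30 A.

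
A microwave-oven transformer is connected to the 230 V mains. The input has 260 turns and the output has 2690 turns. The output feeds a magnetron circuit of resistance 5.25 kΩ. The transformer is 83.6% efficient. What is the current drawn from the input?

V_out = 230 × 2690/260 = 2379.6 V.
I_out = V_out/R = 2379.6/5250 = 0.45326 A.
P_out = V_out I_out = 2379.6 × 0.45326 = 1078.6 W.
P_in = P_out/η = 1078.6/0.836 = 1290.2 W.
I_in = P_in/V_in = 1290.2/230 = 5.61 A.

I_in ≈ 5.61 A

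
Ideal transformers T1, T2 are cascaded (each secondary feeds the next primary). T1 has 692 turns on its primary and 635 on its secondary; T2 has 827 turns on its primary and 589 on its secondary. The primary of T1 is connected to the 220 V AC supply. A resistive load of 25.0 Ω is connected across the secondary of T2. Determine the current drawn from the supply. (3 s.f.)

I_supply ≈ 3.76 A

Secondary of T1: V = 220.00 × 635/692 = 201.88 V.
Secondary of T2: V = 201.88 × 589/827 = 143.78 V.
I_load = 143.78/25.0 = 5.7512 A, so P_out = 143.78 × 5.7512 = 826.91 W.
All ideal ⇒ P_in = P_out, so I_supply = 826.91/220 = 3.76 A.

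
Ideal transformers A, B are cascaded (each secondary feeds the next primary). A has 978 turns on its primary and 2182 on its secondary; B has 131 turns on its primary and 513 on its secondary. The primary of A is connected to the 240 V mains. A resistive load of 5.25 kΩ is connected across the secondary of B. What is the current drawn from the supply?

After A: V = 240.00 × 2182/978 = 535.46 V.
After B: V = 535.46 × 513/131 = 2096.9 V.
I_load = 2096.9/5250 = 0.39941 A, so P_out = 2096.9 × 0.39941 = 837.50 W.
All ideal ⇒ P_in = P_out, so I_supply = 837.50/240 = 3.49 A.

I_supply ≈ 3.49 A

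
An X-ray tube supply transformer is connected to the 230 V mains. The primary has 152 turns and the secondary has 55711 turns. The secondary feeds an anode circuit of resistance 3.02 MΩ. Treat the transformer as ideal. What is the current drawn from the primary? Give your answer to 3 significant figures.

I_p ≈ 10.2 A

V_s = V_p × N_s/N_p = 230 × 55711/152 = 84300 V.
I_s = V_s/R = 84300/(3.02×10^6) = 0.027914 A.
For an ideal transformer I_p N_p = I_s N_s, so I_p = 0.027914 × 55711/152 = 10.2 A.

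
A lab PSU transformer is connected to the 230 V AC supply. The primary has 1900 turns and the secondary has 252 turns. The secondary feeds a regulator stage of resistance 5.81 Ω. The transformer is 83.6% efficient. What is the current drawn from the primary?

I_p ≈ 0.833 A

V_s = 230 × 252/1900 = 30.505 V.
I_s = V_s/R = 30.505/5.81 = 5.2505 A.
P_out = V_s I_s = 30.505 × 5.2505 = 160.17 W.
P_in = P_out/η = 160.17/0.836 = 191.59 W.
I_p = P_in/V_p = 191.59/230 = 0.833 A.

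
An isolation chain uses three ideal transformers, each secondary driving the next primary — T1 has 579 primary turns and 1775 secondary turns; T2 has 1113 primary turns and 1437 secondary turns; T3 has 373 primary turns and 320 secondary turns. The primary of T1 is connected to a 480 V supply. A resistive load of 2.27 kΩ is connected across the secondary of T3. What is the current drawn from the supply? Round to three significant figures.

I_supply ≈ 2.44 A

After T1: V = 480.00 × 1775/579 = 1471.5 V.
After T2: V = 1471.5 × 1437/1113 = 1899.9 V.
After T3: V = 1899.9 × 320/373 = 1629.9 V.
I_load = 1629.9/2270 = 0.71802 A, so P_out = 1629.9 × 0.71802 = 1170.3 W.
All ideal ⇒ P_in = P_out, so I_supply = 1170.3/480 = 2.44 A.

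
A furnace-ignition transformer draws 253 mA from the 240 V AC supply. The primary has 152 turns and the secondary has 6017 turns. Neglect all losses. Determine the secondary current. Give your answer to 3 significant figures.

I_s ≈ 0.00639 A

I_s/I_p = N_p/N_s, so I_s = 0.253 × 152/6017 = 0.00639 A.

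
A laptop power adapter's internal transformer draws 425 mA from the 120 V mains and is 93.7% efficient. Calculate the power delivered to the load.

P_in = V_p I_p = 120 × 0.425 = 51.000 W.
P_out = η P_in = 0.937 × 51.000 = 47.8 W.

P_out ≈ 47.8 W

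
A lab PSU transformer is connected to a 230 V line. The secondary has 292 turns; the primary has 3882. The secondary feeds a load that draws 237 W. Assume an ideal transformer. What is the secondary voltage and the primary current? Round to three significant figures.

V_s = V_p × N_s/N_p = 230 × 292/3882 = 17.300 V.
I_s = P/V_s = 237/17.300 = 13.699 A.
I_p = I_s × N_s/N_p = 13.699 × 292/3882 = 1.03 A.

V_s ≈ 17.3 V, I_p ≈ 1.03 A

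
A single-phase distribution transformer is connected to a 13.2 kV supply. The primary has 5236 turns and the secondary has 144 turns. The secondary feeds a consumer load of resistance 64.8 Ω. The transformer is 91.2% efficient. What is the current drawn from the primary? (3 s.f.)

V_s = 13200 × 144/5236 = 363.03 V.
I_s = V_s/R = 363.03/64.8 = 5.6022 A.
P_out = V_s I_s = 363.03 × 5.6022 = 2033.8 W.
P_in = P_out/η = 2033.8/0.912 = 2230.0 W.
I_p = P_in/V_p = 2230.0/13200 = 0.169 A.

I_p ≈ 0.169 A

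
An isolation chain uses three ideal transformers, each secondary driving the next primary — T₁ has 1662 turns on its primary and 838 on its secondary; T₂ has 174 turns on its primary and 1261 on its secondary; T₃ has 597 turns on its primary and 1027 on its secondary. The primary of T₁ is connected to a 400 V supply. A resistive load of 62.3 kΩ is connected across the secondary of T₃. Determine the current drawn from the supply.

After T₁: V = 400.00 × 838/1662 = 201.68 V.
After T₂: V = 201.68 × 1261/174 = 1461.6 V.
After T₃: V = 1461.6 × 1027/597 = 2514.4 V.
I_load = 2514.4/62300 = 0.040360 A, so P_out = 2514.4 × 0.040360 = 101.48 W.
All ideal ⇒ P_in = P_out, so I_supply = 101.48/400 = 0.254 A.

I_supply ≈ 0.254 A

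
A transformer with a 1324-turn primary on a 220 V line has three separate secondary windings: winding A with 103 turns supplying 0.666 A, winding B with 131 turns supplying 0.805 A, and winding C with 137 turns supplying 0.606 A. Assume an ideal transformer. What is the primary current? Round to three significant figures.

V_A = 220 × 103/1324 = 17.115 V; V_B = 220 × 131/1324 = 21.767 V; V_C = 220 × 137/1324 = 22.764 V.
P_out = V_A I_A + V_B I_B + V_C I_C = 17.115×0.666 + 21.767×0.805 + 22.764×0.606 = 11.398 + 17.523 + 13.795 = 42.716 W.
Ideal ⇒ P_in = P_out, so I_p = P_out/V_p = 42.716/220 = 0.194 A.

I_p ≈ 0.194 A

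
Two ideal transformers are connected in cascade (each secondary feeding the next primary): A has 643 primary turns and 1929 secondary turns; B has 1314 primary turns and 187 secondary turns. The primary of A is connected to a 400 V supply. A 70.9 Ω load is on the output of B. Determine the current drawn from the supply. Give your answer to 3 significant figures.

I_supply ≈ 1.03 A

After A: V = 400.00 × 1929/643 = 1200.0 V.
After B: V = 1200.0 × 187/1314 = 170.78 V.
I_load = 170.78/70.9 = 2.4087 A, so P_out = 170.78 × 2.4087 = 411.35 W.
All ideal ⇒ P_in = P_out, so I_supply = 411.35/400 = 1.03 A.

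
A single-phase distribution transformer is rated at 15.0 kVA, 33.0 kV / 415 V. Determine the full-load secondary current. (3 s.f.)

I_s ≈ 36.1 A

I_s = S/V_s = 15000/415 = 36.1 A.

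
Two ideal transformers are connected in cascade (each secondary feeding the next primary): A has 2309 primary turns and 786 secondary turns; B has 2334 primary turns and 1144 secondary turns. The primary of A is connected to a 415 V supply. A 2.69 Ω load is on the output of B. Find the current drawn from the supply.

After A: V = 415.00 × 786/2309 = 141.27 V.
After B: V = 141.27 × 1144/2334 = 69.242 V.
I_load = 69.242/2.69 = 25.741 A, so P_out = 69.242 × 25.741 = 1782.3 W.
All ideal ⇒ P_in = P_out, so I_supply = 1782.3/415 = 4.29 A.

I_supply ≈ 4.29 A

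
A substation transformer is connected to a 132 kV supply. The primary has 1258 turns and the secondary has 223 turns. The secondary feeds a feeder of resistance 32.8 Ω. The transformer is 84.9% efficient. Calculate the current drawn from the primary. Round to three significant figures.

V_s = 132000 × 223/1258 = 23399 V.
I_s = V_s/R = 23399/32.8 = 713.39 A.
P_out = V_s I_s = 23399 × 713.39 = 1.6693×10^7 W.
P_in = P_out/η = 1.6693×10^7/0.849 = 1.9661×10^7 W.
I_p = P_in/V_p = 1.9661×10^7/132000 = 149 A.

I_p ≈ 149 A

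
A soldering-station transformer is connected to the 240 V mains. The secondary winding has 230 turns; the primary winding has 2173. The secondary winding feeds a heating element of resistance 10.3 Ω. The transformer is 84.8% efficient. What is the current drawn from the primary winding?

I_p ≈ 0.308 A

V_s = 240 × 230/2173 = 25.403 V.
I_s = V_s/R = 25.403/10.3 = 2.4663 A.
P_out = V_s I_s = 25.403 × 2.4663 = 62.650 W.
P_in = P_out/η = 62.650/0.848 = 73.880 W.
I_p = P_in/V_p = 73.880/240 = 0.308 A.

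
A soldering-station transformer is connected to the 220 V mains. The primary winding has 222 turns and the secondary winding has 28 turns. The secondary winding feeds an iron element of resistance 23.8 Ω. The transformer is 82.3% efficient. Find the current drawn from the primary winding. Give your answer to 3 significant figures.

I_p ≈ 0.179 A

V_s = 220 × 28/222 = 27.748 V.
I_s = V_s/R = 27.748/23.8 = 1.1659 A.
P_out = V_s I_s = 27.748 × 1.1659 = 32.350 W.
P_in = P_out/η = 32.350/0.823 = 39.308 W.
I_p = P_in/V_p = 39.308/220 = 0.179 A.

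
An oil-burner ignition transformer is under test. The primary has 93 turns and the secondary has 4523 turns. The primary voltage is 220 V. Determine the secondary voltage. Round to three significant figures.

V_s ≈ 10700 V

V_s/V_p = N_s/N_p, so V_s = 220 × 4523/93 = 10700 V.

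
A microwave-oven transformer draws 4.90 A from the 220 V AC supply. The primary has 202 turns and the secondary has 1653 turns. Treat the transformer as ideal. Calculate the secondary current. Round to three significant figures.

I_s ≈ 0.599 A

I_s/I_p = N_p/N_s, so I_s = 4.90 × 202/1653 = 0.599 A.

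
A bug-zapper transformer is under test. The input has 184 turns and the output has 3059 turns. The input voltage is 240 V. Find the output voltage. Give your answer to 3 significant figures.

V_out ≈ 3990 V

V_out/V_in = N_out/N_in, so V_out = 240 × 3059/184 = 3990 V.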